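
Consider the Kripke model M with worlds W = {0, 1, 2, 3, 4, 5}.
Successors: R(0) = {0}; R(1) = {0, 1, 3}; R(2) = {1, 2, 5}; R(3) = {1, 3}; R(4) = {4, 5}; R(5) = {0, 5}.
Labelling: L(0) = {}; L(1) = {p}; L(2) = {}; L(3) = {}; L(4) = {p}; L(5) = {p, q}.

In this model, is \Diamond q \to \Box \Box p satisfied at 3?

Yes

At 3: \Diamond q is false, \Box \Box p is false, so \Diamond q \to \Box \Box p is true.
  At 3: \Diamond q requires q at some successor in {1, 3}.
    At 1: q is false.
    At 3: q is false.
  So \Diamond q is false at 3.
  At 3: \Box \Box p requires \Box p at every successor {1, 3}.
    \Box p fails at 1, so \Box \Box p is false at 3.
      At 1: \Box p requires p at every successor {0, 1, 3}.
        p fails at 0, so \Box p is false at 1.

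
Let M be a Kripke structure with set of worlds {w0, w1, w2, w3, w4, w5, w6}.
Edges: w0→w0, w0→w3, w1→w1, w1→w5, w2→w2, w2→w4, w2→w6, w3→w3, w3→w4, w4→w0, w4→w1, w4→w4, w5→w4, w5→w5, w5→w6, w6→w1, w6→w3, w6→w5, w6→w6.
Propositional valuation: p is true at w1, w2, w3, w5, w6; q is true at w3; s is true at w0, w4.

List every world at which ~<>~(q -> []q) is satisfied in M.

Recall that []ψ holds at a world iff ψ holds at every accessible world, and <>ψ holds iff ψ holds at some accessible world.
Let φ = ~<>~(q -> []q). Evaluate φ at each world:
  w0 (successors {w0, w3}): φ is false.
  w1 (successors {w1, w5}): φ is true.
  w2 (successors {w2, w4, w6}): φ is true.
  w3 (successors {w3, w4}): φ is false.
  w4 (successors {w0, w1, w4}): φ is true.
  w5 (successors {w4, w5, w6}): φ is true.
  w6 (successors {w1, w3, w5, w6}): φ is false.
For instance, at w5:
  At w5: <>~(q -> []q) is false, so ~<>~(q -> []q) is true.
    At w5: <>~(q -> []q) requires ~(q -> []q) at some successor in {w4, w5, w6}.
      At w4: ~(q -> []q) is false.
      At w5: ~(q -> []q) is false.
      At w6: ~(q -> []q) is false.
    So <>~(q -> []q) is false at w5.
Satisfying worlds: {w1, w2, w4, w5}

w1, w2, w4, w5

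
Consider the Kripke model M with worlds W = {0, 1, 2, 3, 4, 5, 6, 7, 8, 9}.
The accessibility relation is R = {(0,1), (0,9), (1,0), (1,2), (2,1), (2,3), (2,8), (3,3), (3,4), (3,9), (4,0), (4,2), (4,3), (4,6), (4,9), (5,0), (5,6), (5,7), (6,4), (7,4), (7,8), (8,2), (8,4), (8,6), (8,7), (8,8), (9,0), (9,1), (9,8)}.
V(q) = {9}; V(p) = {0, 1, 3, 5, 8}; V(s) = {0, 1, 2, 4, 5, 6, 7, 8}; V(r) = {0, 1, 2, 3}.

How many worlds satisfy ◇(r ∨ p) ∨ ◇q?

9

Let φ = ◇(r ∨ p) ∨ ◇q. Evaluate φ at each world:
  0 (successors {1, 9}): φ is true.
  1 (successors {0, 2}): φ is true.
  2 (successors {1, 3, 8}): φ is true.
  3 (successors {3, 4, 9}): φ is true.
  4 (successors {0, 2, 3, 6, 9}): φ is true.
  5 (successors {0, 6, 7}): φ is true.
  6 (successors {4}): φ is false.
  7 (successors {4, 8}): φ is true.
  8 (successors {2, 4, 6, 7, 8}): φ is true.
  9 (successors {0, 1, 8}): φ is true.
For instance, at 8:
  At 8: ◇(r ∨ p) is true, ◇q is false, so ◇(r ∨ p) ∨ ◇q is true.
    At 8: ◇(r ∨ p) requires r ∨ p at some successor in {2, 4, 6, 7, 8}.
      r ∨ p holds at 2, so ◇(r ∨ p) is true at 8.
    At 8: ◇q requires q at some successor in {2, 4, 6, 7, 8}.
      At 2: q is false.
      At 4: q is false.
      At 6: q is false.
      At 7: q is false.
      At 8: q is false.
    So ◇q is false at 8.
Satisfying worlds: {0, 1, 2, 3, 4, 5, 7, 8, 9}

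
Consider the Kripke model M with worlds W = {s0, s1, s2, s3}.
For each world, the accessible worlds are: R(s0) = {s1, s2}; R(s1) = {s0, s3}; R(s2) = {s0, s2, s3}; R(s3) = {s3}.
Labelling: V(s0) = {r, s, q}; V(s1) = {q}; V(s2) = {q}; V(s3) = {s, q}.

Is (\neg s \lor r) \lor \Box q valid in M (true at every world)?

Yes

Recall that \Box ψ holds at a world iff ψ holds at every accessible world, and \Diamond ψ holds iff ψ holds at some accessible world.
Let φ = (\neg s \lor r) \lor \Box q. Evaluate φ at each world:
  s0 (successors {s1, s2}): φ is true.
  s1 (successors {s0, s3}): φ is true.
  s2 (successors {s0, s2, s3}): φ is true.
  s3 (successors {s3}): φ is true.
For instance, at s3:
  At s3: \neg s \lor r is false, \Box q is true, so (\neg s \lor r) \lor \Box q is true.
    At s3: \Box q requires q at every successor {s3}.
      At s3: q is true.
    So \Box q is true at s3.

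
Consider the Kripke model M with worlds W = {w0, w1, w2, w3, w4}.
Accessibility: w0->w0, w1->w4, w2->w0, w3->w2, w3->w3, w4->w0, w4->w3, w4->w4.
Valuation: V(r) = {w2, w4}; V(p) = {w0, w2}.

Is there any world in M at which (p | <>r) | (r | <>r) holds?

Let φ = (p | <>r) | (r | <>r). Evaluate φ at each world:
  w0 (successors {w0}): φ is true.
  w1 (successors {w4}): φ is true.
  w2 (successors {w0}): φ is true.
  w3 (successors {w2, w3}): φ is true.
  w4 (successors {w0, w3, w4}): φ is true.
Detail at w0 (witness):
  At w0: p | <>r is true, r | <>r is false, so (p | <>r) | (r | <>r) is true.
    At w0: p is true, <>r is false, so p | <>r is true.
      At w0: <>r requires r at some successor in {w0}.
        At w0: r is false.
      So <>r is false at w0.
    At w0: r is false, <>r is false, so r | <>r is false.
      At w0: <>r requires r at some successor in {w0}.
        At w0: r is false.
      So <>r is false at w0.

Yes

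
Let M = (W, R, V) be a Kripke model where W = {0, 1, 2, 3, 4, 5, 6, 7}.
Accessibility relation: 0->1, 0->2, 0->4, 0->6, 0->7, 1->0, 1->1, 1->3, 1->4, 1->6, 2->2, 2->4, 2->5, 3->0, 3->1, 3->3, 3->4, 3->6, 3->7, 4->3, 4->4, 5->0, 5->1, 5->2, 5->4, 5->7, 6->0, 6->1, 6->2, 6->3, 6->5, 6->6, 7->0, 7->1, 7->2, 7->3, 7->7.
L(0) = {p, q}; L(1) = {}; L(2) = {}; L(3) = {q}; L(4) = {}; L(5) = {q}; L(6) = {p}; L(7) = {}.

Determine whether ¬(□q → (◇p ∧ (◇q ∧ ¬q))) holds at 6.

Recall that □ψ holds at a world iff ψ holds at every accessible world, and ◇ψ holds iff ψ holds at some accessible world.
At 6: □q → (◇p ∧ (◇q ∧ ¬q)) is true, so ¬(□q → (◇p ∧ (◇q ∧ ¬q))) is false.
  At 6: □q is false, ◇p ∧ (◇q ∧ ¬q) is true, so □q → (◇p ∧ (◇q ∧ ¬q)) is true.
    At 6: □q requires q at every successor {0, 1, 2, 3, 5, 6}.
      q fails at 1, so □q is false at 6.
    At 6: ◇p is true, ◇q ∧ ¬q is true, so ◇p ∧ (◇q ∧ ¬q) is true.
      At 6: ◇p requires p at some successor in {0, 1, 2, 3, 5, 6}.
        p holds at 0, so ◇p is true at 6.
      At 6: ◇q is true, ¬q is true, so ◇q ∧ ¬q is true.

No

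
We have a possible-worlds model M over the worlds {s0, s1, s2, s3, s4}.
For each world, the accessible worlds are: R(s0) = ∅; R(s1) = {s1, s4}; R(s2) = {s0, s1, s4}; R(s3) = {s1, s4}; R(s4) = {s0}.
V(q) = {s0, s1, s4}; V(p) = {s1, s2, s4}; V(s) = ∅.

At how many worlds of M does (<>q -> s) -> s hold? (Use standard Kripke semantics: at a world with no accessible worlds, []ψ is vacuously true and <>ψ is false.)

4

Let φ = (<>q -> s) -> s. Evaluate φ at each world:
  s0 (successors ∅): φ is false.
  s1 (successors {s1, s4}): φ is true.
  s2 (successors {s0, s1, s4}): φ is true.
  s3 (successors {s1, s4}): φ is true.
  s4 (successors {s0}): φ is true.
For instance, at s3:
  At s3: <>q -> s is false, s is false, so (<>q -> s) -> s is true.
    At s3: <>q is true, s is false, so <>q -> s is false.
      At s3: <>q requires q at some successor in {s1, s4}.
        q holds at s1, so <>q is true at s3.
Satisfying worlds: {s1, s2, s3, s4}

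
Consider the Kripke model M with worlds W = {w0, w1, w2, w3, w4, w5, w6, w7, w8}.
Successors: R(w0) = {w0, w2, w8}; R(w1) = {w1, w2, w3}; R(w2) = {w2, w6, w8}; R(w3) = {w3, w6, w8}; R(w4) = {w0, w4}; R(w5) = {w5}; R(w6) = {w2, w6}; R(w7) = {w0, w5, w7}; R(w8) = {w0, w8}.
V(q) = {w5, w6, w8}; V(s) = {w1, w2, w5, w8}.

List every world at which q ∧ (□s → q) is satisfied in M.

Recall that □ψ holds at a world iff ψ holds at every accessible world, and ◇ψ holds iff ψ holds at some accessible world.
Let φ = q ∧ (□s → q). Evaluate φ at each world:
  w0 (successors {w0, w2, w8}): φ is false.
  w1 (successors {w1, w2, w3}): φ is false.
  w2 (successors {w2, w6, w8}): φ is false.
  w3 (successors {w3, w6, w8}): φ is false.
  w4 (successors {w0, w4}): φ is false.
  w5 (successors {w5}): φ is true.
  w6 (successors {w2, w6}): φ is true.
  w7 (successors {w0, w5, w7}): φ is false.
  w8 (successors {w0, w8}): φ is true.
For instance, at w7:
  At w7: q is false, □s → q is true, so q ∧ (□s → q) is false.
    At w7: □s is false, q is false, so □s → q is true.
      At w7: □s requires s at every successor {w0, w5, w7}.
        s fails at w0, so □s is false at w7.
Satisfying worlds: {w5, w6, w8}

w5, w6, w8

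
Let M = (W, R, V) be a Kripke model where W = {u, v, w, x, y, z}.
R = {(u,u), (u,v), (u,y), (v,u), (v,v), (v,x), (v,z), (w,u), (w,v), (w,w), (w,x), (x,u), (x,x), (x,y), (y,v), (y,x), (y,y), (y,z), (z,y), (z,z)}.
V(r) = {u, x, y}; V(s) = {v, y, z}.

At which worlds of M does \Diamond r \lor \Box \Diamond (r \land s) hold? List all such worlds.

Let φ = \Diamond r \lor \Box \Diamond (r \land s). Evaluate φ at each world:
  u (successors {u, v, y}): φ is true.
  v (successors {u, v, x, z}): φ is true.
  w (successors {u, v, w, x}): φ is true.
  x (successors {u, x, y}): φ is true.
  y (successors {v, x, y, z}): φ is true.
  z (successors {y, z}): φ is true.
For instance, at w:
  At w: \Diamond r is true, \Box \Diamond (r \land s) is false, so \Diamond r \lor \Box \Diamond (r \land s) is true.
    At w: \Diamond r requires r at some successor in {u, v, w, x}.
      r holds at u, so \Diamond r is true at w.
    At w: \Box \Diamond (r \land s) requires \Diamond (r \land s) at every successor {u, v, w, x}.
      \Diamond (r \land s) fails at v, so \Box \Diamond (r \land s) is false at w.
Satisfying worlds: {u, v, w, x, y, z}

u, v, w, x, y, z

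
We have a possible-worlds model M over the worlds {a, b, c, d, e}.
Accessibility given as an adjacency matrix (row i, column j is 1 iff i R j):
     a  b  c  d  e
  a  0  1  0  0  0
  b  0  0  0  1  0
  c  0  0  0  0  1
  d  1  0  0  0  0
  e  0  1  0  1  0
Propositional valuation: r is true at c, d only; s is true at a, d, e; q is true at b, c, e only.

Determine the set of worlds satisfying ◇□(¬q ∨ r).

a, b, e

Let φ = ◇□(¬q ∨ r). Evaluate φ at each world:
  a (successors {b}): φ is true.
  b (successors {d}): φ is true.
  c (successors {e}): φ is false.
  d (successors {a}): φ is false.
  e (successors {b, d}): φ is true.
For instance, at a:
  At a: ◇□(¬q ∨ r) requires □(¬q ∨ r) at some successor in {b}.
    □(¬q ∨ r) holds at b, so ◇□(¬q ∨ r) is true at a.
      At b: □(¬q ∨ r) requires ¬q ∨ r at every successor {d}.
        At d: ¬q ∨ r is true.
      So □(¬q ∨ r) is true at b.
Satisfying worlds: {a, b, e}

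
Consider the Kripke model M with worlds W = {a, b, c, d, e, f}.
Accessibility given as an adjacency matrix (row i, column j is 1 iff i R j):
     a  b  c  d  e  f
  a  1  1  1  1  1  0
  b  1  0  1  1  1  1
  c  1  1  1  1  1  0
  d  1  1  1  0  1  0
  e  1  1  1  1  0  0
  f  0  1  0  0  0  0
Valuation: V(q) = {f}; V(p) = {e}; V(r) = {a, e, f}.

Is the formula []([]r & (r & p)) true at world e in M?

No

Recall that []ψ holds at a world iff ψ holds at every accessible world, and <>ψ holds iff ψ holds at some accessible world.
At e: []([]r & (r & p)) requires []r & (r & p) at every successor {a, b, c, d}.
  []r & (r & p) fails at a, so []([]r & (r & p)) is false at e.
    At a: []r is false, r & p is false, so []r & (r & p) is false.
      At a: []r requires r at every successor {a, b, c, d, e}.
        r fails at b, so []r is false at a.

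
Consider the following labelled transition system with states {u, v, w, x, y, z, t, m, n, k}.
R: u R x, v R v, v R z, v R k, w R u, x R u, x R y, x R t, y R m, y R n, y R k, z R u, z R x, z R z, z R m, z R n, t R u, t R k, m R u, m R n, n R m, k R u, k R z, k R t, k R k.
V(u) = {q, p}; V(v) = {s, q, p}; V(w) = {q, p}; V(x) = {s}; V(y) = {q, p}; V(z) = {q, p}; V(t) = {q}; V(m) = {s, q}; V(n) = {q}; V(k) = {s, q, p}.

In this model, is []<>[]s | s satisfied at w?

At w: []<>[]s is false, s is false, so []<>[]s | s is false.
  At w: []<>[]s requires <>[]s at every successor {u}.
    <>[]s fails at u, so []<>[]s is false at w.
      At u: <>[]s requires []s at some successor in {x}.
        At x: []s is false.
      So <>[]s is false at u.

No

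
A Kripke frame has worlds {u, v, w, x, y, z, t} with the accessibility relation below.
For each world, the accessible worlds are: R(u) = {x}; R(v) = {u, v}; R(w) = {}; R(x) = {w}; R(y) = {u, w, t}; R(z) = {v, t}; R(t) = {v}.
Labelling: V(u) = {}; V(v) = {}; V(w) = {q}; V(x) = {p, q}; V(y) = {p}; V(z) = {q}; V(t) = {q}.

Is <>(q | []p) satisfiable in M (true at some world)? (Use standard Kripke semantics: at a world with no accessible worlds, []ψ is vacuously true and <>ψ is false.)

Let φ = <>(q | []p). Evaluate φ at each world:
  u (successors {x}): φ is true.
  v (successors {u, v}): φ is true.
  w (successors ∅): φ is false.
  x (successors {w}): φ is true.
  y (successors {u, w, t}): φ is true.
  z (successors {v, t}): φ is true.
  t (successors {v}): φ is false.
Detail at u (witness):
  At u: <>(q | []p) requires q | []p at some successor in {x}.
    q | []p holds at x, so <>(q | []p) is true at u.
      At x: q is true, []p is false, so q | []p is true.

Yes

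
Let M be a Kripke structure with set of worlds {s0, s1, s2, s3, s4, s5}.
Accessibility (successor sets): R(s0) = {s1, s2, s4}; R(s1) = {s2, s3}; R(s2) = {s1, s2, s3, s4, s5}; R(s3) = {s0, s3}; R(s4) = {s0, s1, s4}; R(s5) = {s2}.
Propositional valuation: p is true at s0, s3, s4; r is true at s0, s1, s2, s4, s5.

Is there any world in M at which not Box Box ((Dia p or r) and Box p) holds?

Yes

Let φ = not Box Box ((Dia p or r) and Box p). Evaluate φ at each world:
  s0 (successors {s1, s2, s4}): φ is true.
  s1 (successors {s2, s3}): φ is true.
  s2 (successors {s1, s2, s3, s4, s5}): φ is true.
  s3 (successors {s0, s3}): φ is true.
  s4 (successors {s0, s1, s4}): φ is true.
  s5 (successors {s2}): φ is true.
Detail at s0 (witness):
  At s0: Box Box ((Dia p or r) and Box p) is false, so not Box Box ((Dia p or r) and Box p) is true.
    At s0: Box Box ((Dia p or r) and Box p) requires Box ((Dia p or r) and Box p) at every successor {s1, s2, s4}.
      Box ((Dia p or r) and Box p) fails at s1, so Box Box ((Dia p or r) and Box p) is false at s0.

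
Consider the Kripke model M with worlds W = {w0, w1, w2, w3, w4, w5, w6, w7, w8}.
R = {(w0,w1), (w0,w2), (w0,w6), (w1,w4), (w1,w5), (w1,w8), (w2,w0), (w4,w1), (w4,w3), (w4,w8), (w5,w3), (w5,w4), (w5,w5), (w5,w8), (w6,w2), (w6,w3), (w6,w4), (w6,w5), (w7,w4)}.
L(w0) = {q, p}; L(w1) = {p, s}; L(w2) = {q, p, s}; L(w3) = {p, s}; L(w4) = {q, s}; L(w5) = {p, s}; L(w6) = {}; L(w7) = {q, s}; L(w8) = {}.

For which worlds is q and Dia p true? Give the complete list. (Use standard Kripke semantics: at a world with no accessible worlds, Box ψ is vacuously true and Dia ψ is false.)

Let φ = q and Dia p. Evaluate φ at each world:
  w0 (successors {w1, w2, w6}): φ is true.
  w1 (successors {w4, w5, w8}): φ is false.
  w2 (successors {w0}): φ is true.
  w3 (successors ∅): φ is false.
  w4 (successors {w1, w3, w8}): φ is true.
  w5 (successors {w3, w4, w5, w8}): φ is false.
  w6 (successors {w2, w3, w4, w5}): φ is false.
  w7 (successors {w4}): φ is false.
  w8 (successors ∅): φ is false.
For instance, at w4:
  At w4: q is true, Dia p is true, so q and Dia p is true.
    At w4: Dia p requires p at some successor in {w1, w3, w8}.
      p holds at w1, so Dia p is true at w4.
Satisfying worlds: {w0, w2, w4}

w0, w2, w4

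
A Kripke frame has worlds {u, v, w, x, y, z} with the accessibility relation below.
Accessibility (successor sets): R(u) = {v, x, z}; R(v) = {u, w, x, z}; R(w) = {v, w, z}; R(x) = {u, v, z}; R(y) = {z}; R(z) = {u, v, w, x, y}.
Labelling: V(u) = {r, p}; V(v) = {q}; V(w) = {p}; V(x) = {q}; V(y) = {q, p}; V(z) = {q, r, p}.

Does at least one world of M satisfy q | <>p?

Recall that <>ψ holds at a world iff ψ holds at some accessible world.
Let φ = q | <>p. Evaluate φ at each world:
  u (successors {v, x, z}): φ is true.
  v (successors {u, w, x, z}): φ is true.
  w (successors {v, w, z}): φ is true.
  x (successors {u, v, z}): φ is true.
  y (successors {z}): φ is true.
  z (successors {u, v, w, x, y}): φ is true.
Detail at u (witness):
  At u: q is false, <>p is true, so q | <>p is true.
    At u: <>p requires p at some successor in {v, x, z}.
      p holds at z, so <>p is true at u.

Yes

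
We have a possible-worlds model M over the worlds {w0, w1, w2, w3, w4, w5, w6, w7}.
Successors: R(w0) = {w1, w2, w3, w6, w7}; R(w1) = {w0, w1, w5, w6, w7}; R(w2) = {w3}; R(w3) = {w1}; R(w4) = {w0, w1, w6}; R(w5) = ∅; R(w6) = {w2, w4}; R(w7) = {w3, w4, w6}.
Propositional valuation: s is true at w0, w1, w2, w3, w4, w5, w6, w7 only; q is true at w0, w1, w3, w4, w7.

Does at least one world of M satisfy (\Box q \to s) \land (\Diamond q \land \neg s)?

No

Let φ = (\Box q \to s) \land (\Diamond q \land \neg s). Evaluate φ at each world:
  w0 (successors {w1, w2, w3, w6, w7}): φ is false.
  w1 (successors {w0, w1, w5, w6, w7}): φ is false.
  w2 (successors {w3}): φ is false.
  w3 (successors {w1}): φ is false.
  w4 (successors {w0, w1, w6}): φ is false.
  w5 (successors ∅): φ is false.
  w6 (successors {w2, w4}): φ is false.
  w7 (successors {w3, w4, w6}): φ is false.
For instance, at w3:
  At w3: \Box q \to s is true, \Diamond q \land \neg s is false, so (\Box q \to s) \land (\Diamond q \land \neg s) is false.
    At w3: \Box q is true, s is true, so \Box q \to s is true.
      At w3: \Box q requires q at every successor {w1}.
        At w1: q is true.
      So \Box q is true at w3.
    At w3: \Diamond q is true, \neg s is false, so \Diamond q \land \neg s is false.
      At w3: \Diamond q requires q at some successor in {w1}.
        q holds at w1, so \Diamond q is true at w3.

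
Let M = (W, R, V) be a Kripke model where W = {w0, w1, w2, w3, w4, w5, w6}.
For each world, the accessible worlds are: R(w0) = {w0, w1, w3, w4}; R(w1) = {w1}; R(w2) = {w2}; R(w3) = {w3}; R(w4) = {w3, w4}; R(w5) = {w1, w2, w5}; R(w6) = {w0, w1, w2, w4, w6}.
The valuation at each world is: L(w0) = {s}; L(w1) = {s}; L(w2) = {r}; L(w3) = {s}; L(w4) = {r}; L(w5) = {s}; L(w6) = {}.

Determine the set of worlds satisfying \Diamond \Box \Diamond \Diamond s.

w0, w1, w3, w4, w5, w6

Let φ = \Diamond \Box \Diamond \Diamond s. Evaluate φ at each world:
  w0 (successors {w0, w1, w3, w4}): φ is true.
  w1 (successors {w1}): φ is true.
  w2 (successors {w2}): φ is false.
  w3 (successors {w3}): φ is true.
  w4 (successors {w3, w4}): φ is true.
  w5 (successors {w1, w2, w5}): φ is true.
  w6 (successors {w0, w1, w2, w4, w6}): φ is true.
For instance, at w5:
  At w5: \Diamond \Box \Diamond \Diamond s requires \Box \Diamond \Diamond s at some successor in {w1, w2, w5}.
    \Box \Diamond \Diamond s holds at w1, so \Diamond \Box \Diamond \Diamond s is true at w5.
      At w1: \Box \Diamond \Diamond s requires \Diamond \Diamond s at every successor {w1}.
        At w1: \Diamond \Diamond s is true.
      So \Box \Diamond \Diamond s is true at w1.
Satisfying worlds: {w0, w1, w3, w4, w5, w6}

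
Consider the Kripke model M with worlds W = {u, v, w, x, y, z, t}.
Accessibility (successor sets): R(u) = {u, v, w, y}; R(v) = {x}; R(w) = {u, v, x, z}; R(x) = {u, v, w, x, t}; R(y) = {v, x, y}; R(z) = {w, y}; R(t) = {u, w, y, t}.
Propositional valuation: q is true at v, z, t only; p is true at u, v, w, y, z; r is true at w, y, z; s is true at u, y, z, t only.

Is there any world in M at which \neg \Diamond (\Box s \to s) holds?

Let φ = \neg \Diamond (\Box s \to s). Evaluate φ at each world:
  u (successors {u, v, w, y}): φ is false.
  v (successors {x}): φ is false.
  w (successors {u, v, x, z}): φ is false.
  x (successors {u, v, w, x, t}): φ is false.
  y (successors {v, x, y}): φ is false.
  z (successors {w, y}): φ is false.
  t (successors {u, w, y, t}): φ is false.
For instance, at u:
  At u: \Diamond (\Box s \to s) is true, so \neg \Diamond (\Box s \to s) is false.
    At u: \Diamond (\Box s \to s) requires \Box s \to s at some successor in {u, v, w, y}.
      \Box s \to s holds at u, so \Diamond (\Box s \to s) is true at u.

No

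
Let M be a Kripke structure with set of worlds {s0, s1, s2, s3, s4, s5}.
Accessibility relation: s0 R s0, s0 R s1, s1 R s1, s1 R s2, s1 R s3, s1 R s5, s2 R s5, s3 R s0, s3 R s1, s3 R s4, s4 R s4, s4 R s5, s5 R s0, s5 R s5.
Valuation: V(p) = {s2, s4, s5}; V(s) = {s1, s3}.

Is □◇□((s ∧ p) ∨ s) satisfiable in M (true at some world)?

No

Recall that □ψ holds at a world iff ψ holds at every accessible world, and ◇ψ holds iff ψ holds at some accessible world.
Let φ = □◇□((s ∧ p) ∨ s). Evaluate φ at each world:
  s0 (successors {s0, s1}): φ is false.
  s1 (successors {s1, s2, s3, s5}): φ is false.
  s2 (successors {s5}): φ is false.
  s3 (successors {s0, s1, s4}): φ is false.
  s4 (successors {s4, s5}): φ is false.
  s5 (successors {s0, s5}): φ is false.
For instance, at s4:
  At s4: □◇□((s ∧ p) ∨ s) requires ◇□((s ∧ p) ∨ s) at every successor {s4, s5}.
    ◇□((s ∧ p) ∨ s) fails at s4, so □◇□((s ∧ p) ∨ s) is false at s4.
      At s4: ◇□((s ∧ p) ∨ s) requires □((s ∧ p) ∨ s) at some successor in {s4, s5}.
        At s4: □((s ∧ p) ∨ s) is false.
        At s5: □((s ∧ p) ∨ s) is false.
      So ◇□((s ∧ p) ∨ s) is false at s4.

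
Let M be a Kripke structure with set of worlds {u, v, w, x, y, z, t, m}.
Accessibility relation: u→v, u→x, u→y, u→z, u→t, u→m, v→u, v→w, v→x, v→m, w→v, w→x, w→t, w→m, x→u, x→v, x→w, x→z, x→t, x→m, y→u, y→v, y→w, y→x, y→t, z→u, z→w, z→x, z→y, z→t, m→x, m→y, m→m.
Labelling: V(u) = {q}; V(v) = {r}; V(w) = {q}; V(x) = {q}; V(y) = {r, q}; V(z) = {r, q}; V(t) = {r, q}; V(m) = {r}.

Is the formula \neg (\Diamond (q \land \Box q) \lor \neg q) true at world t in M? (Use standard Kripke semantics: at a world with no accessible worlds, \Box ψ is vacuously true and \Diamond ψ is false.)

Yes

Recall that \Box ψ holds at a world iff ψ holds at every accessible world, and \Diamond ψ holds iff ψ holds at some accessible world.
At t: \Diamond (q \land \Box q) \lor \neg q is false, so \neg (\Diamond (q \land \Box q) \lor \neg q) is true.
  At t: \Diamond (q \land \Box q) is false, \neg q is false, so \Diamond (q \land \Box q) \lor \neg q is false.
    At t: no accessible worlds, so \Diamond (q \land \Box q) is false.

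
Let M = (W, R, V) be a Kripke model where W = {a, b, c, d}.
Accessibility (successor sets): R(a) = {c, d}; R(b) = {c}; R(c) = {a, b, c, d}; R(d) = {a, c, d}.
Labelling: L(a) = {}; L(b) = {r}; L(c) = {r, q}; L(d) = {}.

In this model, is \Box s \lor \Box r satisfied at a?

No

Recall that \Box ψ holds at a world iff ψ holds at every accessible world, and \Diamond ψ holds iff ψ holds at some accessible world.
At a: \Box s is false, \Box r is false, so \Box s \lor \Box r is false.
  At a: \Box s requires s at every successor {c, d}.
    s fails at c, so \Box s is false at a.
  At a: \Box r requires r at every successor {c, d}.
    r fails at d, so \Box r is false at a.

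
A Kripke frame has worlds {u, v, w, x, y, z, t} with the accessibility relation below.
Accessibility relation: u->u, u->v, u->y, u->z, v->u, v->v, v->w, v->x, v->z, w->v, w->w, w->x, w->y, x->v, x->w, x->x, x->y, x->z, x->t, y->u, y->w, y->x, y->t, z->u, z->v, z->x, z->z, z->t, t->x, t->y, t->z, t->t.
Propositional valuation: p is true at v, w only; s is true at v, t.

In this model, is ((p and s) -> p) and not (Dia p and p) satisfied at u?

At u: (p and s) -> p is true, not (Dia p and p) is true, so ((p and s) -> p) and not (Dia p and p) is true.
  At u: Dia p and p is false, so not (Dia p and p) is true.
    At u: Dia p is true, p is false, so Dia p and p is false.
      At u: Dia p requires p at some successor in {u, v, y, z}.
        p holds at v, so Dia p is true at u.

Yes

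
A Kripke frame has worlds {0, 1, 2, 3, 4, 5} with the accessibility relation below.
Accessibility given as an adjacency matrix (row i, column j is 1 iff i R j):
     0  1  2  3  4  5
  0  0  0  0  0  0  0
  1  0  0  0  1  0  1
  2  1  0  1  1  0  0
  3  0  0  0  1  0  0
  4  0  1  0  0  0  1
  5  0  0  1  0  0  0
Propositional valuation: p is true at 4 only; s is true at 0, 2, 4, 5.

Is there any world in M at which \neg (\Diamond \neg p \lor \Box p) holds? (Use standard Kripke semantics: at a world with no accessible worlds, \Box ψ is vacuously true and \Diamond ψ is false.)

No

Let φ = \neg (\Diamond \neg p \lor \Box p). Evaluate φ at each world:
  0 (successors ∅): φ is false.
  1 (successors {3, 5}): φ is false.
  2 (successors {0, 2, 3}): φ is false.
  3 (successors {3}): φ is false.
  4 (successors {1, 5}): φ is false.
  5 (successors {2}): φ is false.
For instance, at 3:
  At 3: \Diamond \neg p \lor \Box p is true, so \neg (\Diamond \neg p \lor \Box p) is false.
    At 3: \Diamond \neg p is true, \Box p is false, so \Diamond \neg p \lor \Box p is true.
      At 3: \Diamond \neg p requires \neg p at some successor in {3}.
        \neg p holds at 3, so \Diamond \neg p is true at 3.
      At 3: \Box p requires p at every successor {3}.
        p fails at 3, so \Box p is false at 3.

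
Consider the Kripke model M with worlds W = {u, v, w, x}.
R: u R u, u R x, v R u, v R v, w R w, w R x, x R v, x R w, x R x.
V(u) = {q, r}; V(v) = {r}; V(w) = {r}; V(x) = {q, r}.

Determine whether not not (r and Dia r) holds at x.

Yes

At x: not (r and Dia r) is false, so not not (r and Dia r) is true.
  At x: r and Dia r is true, so not (r and Dia r) is false.
    At x: r is true, Dia r is true, so r and Dia r is true.
      At x: Dia r requires r at some successor in {v, w, x}.
        r holds at v, so Dia r is true at x.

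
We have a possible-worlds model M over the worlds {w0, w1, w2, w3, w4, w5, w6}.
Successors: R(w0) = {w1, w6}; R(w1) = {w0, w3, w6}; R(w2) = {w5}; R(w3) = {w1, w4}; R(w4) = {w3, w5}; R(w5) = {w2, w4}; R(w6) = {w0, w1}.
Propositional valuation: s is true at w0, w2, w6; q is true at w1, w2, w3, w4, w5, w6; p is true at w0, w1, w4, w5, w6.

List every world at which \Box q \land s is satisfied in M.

w0, w2

Recall that \Box ψ holds at a world iff ψ holds at every accessible world, and \Diamond ψ holds iff ψ holds at some accessible world.
Let φ = \Box q \land s. Evaluate φ at each world:
  w0 (successors {w1, w6}): φ is true.
  w1 (successors {w0, w3, w6}): φ is false.
  w2 (successors {w5}): φ is true.
  w3 (successors {w1, w4}): φ is false.
  w4 (successors {w3, w5}): φ is false.
  w5 (successors {w2, w4}): φ is false.
  w6 (successors {w0, w1}): φ is false.
For instance, at w1:
  At w1: \Box q is false, s is false, so \Box q \land s is false.
    At w1: \Box q requires q at every successor {w0, w3, w6}.
      q fails at w0, so \Box q is false at w1.
Satisfying worlds: {w0, w2}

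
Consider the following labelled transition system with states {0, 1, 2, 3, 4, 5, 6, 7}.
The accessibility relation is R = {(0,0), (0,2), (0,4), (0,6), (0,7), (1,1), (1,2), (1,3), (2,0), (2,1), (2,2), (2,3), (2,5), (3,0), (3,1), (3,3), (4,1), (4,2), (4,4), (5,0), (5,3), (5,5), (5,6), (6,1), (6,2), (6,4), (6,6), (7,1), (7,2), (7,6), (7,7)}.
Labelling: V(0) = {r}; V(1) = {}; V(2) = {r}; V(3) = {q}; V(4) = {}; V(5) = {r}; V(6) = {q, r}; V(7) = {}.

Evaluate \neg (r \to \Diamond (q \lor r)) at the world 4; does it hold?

At 4: r \to \Diamond (q \lor r) is true, so \neg (r \to \Diamond (q \lor r)) is false.
  At 4: r is false, \Diamond (q \lor r) is true, so r \to \Diamond (q \lor r) is true.
    At 4: \Diamond (q \lor r) requires q \lor r at some successor in {1, 2, 4}.
      q \lor r holds at 2, so \Diamond (q \lor r) is true at 4.

No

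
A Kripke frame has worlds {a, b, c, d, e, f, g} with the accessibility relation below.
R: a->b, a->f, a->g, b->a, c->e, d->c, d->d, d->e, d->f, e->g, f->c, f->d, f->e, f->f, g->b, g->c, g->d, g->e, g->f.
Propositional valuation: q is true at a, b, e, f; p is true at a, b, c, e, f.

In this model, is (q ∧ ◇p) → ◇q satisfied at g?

Recall that ◇ψ holds at a world iff ψ holds at some accessible world.
At g: q ∧ ◇p is false, ◇q is true, so (q ∧ ◇p) → ◇q is true.
  At g: q is false, ◇p is true, so q ∧ ◇p is false.
    At g: ◇p requires p at some successor in {b, c, d, e, f}.
      p holds at b, so ◇p is true at g.
  At g: ◇q requires q at some successor in {b, c, d, e, f}.
    q holds at b, so ◇q is true at g.

Yes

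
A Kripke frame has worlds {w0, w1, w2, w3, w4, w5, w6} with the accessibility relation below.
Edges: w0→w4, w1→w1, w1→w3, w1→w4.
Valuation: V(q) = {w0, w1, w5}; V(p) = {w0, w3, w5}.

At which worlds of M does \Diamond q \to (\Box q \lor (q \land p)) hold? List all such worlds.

w0, w2, w3, w4, w5, w6

Let φ = \Diamond q \to (\Box q \lor (q \land p)). Evaluate φ at each world:
  w0 (successors {w4}): φ is true.
  w1 (successors {w1, w3, w4}): φ is false.
  w2 (successors ∅): φ is true.
  w3 (successors ∅): φ is true.
  w4 (successors ∅): φ is true.
  w5 (successors ∅): φ is true.
  w6 (successors ∅): φ is true.
For instance, at w0:
  At w0: \Diamond q is false, \Box q \lor (q \land p) is true, so \Diamond q \to (\Box q \lor (q \land p)) is true.
    At w0: \Diamond q requires q at some successor in {w4}.
      At w4: q is false.
    So \Diamond q is false at w0.
    At w0: \Box q is false, q \land p is true, so \Box q \lor (q \land p) is true.
      At w0: \Box q requires q at every successor {w4}.
        q fails at w4, so \Box q is false at w0.
Satisfying worlds: {w0, w2, w3, w4, w5, w6}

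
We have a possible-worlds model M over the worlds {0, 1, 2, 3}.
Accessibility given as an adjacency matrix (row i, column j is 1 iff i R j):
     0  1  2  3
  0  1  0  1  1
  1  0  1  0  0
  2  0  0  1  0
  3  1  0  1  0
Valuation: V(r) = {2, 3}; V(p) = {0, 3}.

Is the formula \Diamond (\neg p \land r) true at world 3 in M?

At 3: \Diamond (\neg p \land r) requires \neg p \land r at some successor in {0, 2}.
  \neg p \land r holds at 2, so \Diamond (\neg p \land r) is true at 3.

Yes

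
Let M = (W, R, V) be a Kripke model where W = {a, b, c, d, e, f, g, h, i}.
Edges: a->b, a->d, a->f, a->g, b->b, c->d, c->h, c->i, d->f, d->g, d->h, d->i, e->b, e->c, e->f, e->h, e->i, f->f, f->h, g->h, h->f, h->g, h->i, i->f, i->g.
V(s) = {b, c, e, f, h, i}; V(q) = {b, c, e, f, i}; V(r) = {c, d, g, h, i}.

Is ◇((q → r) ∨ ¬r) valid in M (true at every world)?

Let φ = ◇((q → r) ∨ ¬r). Evaluate φ at each world:
  a (successors {b, d, f, g}): φ is true.
  b (successors {b}): φ is true.
  c (successors {d, h, i}): φ is true.
  d (successors {f, g, h, i}): φ is true.
  e (successors {b, c, f, h, i}): φ is true.
  f (successors {f, h}): φ is true.
  g (successors {h}): φ is true.
  h (successors {f, g, i}): φ is true.
  i (successors {f, g}): φ is true.
For instance, at g:
  At g: ◇((q → r) ∨ ¬r) requires (q → r) ∨ ¬r at some successor in {h}.
    (q → r) ∨ ¬r holds at h, so ◇((q → r) ∨ ¬r) is true at g.

Yes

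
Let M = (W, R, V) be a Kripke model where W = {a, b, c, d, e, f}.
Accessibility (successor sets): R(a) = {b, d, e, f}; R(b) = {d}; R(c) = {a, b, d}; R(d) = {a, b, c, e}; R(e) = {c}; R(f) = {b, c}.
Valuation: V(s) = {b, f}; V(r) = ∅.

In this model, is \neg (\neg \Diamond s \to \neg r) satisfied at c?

Recall that \Diamond ψ holds at a world iff ψ holds at some accessible world.
At c: \neg \Diamond s \to \neg r is true, so \neg (\neg \Diamond s \to \neg r) is false.
  At c: \neg \Diamond s is false, \neg r is true, so \neg \Diamond s \to \neg r is true.
    At c: \Diamond s is true, so \neg \Diamond s is false.
      At c: \Diamond s requires s at some successor in {a, b, d}.
        s holds at b, so \Diamond s is true at c.

No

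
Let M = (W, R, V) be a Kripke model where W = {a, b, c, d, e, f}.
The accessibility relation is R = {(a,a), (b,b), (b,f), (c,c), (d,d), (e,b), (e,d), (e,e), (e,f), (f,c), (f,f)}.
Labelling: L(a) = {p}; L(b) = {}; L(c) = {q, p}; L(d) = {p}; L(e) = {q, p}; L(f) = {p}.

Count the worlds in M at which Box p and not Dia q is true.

2

Recall that Box ψ holds at a world iff ψ holds at every accessible world, and Dia ψ holds iff ψ holds at some accessible world.
Let φ = Box p and not Dia q. Evaluate φ at each world:
  a (successors {a}): φ is true.
  b (successors {b, f}): φ is false.
  c (successors {c}): φ is false.
  d (successors {d}): φ is true.
  e (successors {b, d, e, f}): φ is false.
  f (successors {c, f}): φ is false.
For instance, at e:
  At e: Box p is false, not Dia q is false, so Box p and not Dia q is false.
    At e: Box p requires p at every successor {b, d, e, f}.
      p fails at b, so Box p is false at e.
    At e: Dia q is true, so not Dia q is false.
      At e: Dia q requires q at some successor in {b, d, e, f}.
        q holds at e, so Dia q is true at e.
Satisfying worlds: {a, d}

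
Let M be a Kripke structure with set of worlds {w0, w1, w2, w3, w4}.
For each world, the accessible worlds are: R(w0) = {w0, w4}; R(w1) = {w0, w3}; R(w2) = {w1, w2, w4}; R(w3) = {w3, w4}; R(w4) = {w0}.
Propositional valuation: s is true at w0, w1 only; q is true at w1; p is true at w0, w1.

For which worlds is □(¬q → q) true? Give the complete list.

none

Let φ = □(¬q → q). Evaluate φ at each world:
  w0 (successors {w0, w4}): φ is false.
  w1 (successors {w0, w3}): φ is false.
  w2 (successors {w1, w2, w4}): φ is false.
  w3 (successors {w3, w4}): φ is false.
  w4 (successors {w0}): φ is false.
For instance, at w3:
  At w3: □(¬q → q) requires ¬q → q at every successor {w3, w4}.
    ¬q → q fails at w3, so □(¬q → q) is false at w3.
Satisfying worlds: none.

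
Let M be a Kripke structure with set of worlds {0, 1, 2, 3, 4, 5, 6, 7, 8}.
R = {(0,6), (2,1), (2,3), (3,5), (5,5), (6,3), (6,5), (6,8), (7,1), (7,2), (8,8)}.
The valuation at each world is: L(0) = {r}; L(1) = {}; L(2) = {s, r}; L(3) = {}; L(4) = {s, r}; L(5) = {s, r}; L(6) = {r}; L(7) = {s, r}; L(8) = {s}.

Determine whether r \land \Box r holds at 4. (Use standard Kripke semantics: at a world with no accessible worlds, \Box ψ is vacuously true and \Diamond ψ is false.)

Yes

At 4: r is true, \Box r is true, so r \land \Box r is true.
  At 4: no accessible worlds, so \Box r holds vacuously.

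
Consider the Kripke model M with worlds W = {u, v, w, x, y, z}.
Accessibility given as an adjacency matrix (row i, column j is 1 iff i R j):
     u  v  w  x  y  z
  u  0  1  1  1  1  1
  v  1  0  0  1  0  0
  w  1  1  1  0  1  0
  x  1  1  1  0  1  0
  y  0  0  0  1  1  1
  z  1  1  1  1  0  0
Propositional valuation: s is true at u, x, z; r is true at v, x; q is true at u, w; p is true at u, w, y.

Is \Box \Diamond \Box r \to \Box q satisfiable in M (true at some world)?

Yes

Recall that \Box ψ holds at a world iff ψ holds at every accessible world, and \Diamond ψ holds iff ψ holds at some accessible world.
Let φ = \Box \Diamond \Box r \to \Box q. Evaluate φ at each world:
  u (successors {v, w, x, y, z}): φ is true.
  v (successors {u, x}): φ is true.
  w (successors {u, v, w, y}): φ is true.
  x (successors {u, v, w, y}): φ is true.
  y (successors {x, y, z}): φ is true.
  z (successors {u, v, w, x}): φ is true.
Detail at u (witness):
  At u: \Box \Diamond \Box r is false, \Box q is false, so \Box \Diamond \Box r \to \Box q is true.
    At u: \Box \Diamond \Box r requires \Diamond \Box r at every successor {v, w, x, y, z}.
      \Diamond \Box r fails at v, so \Box \Diamond \Box r is false at u.
    At u: \Box q requires q at every successor {v, w, x, y, z}.
      q fails at v, so \Box q is false at u.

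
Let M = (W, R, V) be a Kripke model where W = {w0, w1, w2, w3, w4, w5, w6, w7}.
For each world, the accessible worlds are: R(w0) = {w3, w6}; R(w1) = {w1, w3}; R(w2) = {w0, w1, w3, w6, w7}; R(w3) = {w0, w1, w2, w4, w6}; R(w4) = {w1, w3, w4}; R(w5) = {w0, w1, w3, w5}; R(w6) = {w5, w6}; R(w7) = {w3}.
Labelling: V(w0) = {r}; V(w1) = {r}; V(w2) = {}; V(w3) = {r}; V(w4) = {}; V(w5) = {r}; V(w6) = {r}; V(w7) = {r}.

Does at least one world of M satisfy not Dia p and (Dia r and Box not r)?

No

Let φ = not Dia p and (Dia r and Box not r). Evaluate φ at each world:
  w0 (successors {w3, w6}): φ is false.
  w1 (successors {w1, w3}): φ is false.
  w2 (successors {w0, w1, w3, w6, w7}): φ is false.
  w3 (successors {w0, w1, w2, w4, w6}): φ is false.
  w4 (successors {w1, w3, w4}): φ is false.
  w5 (successors {w0, w1, w3, w5}): φ is false.
  w6 (successors {w5, w6}): φ is false.
  w7 (successors {w3}): φ is false.
For instance, at w0:
  At w0: not Dia p is true, Dia r and Box not r is false, so not Dia p and (Dia r and Box not r) is false.
    At w0: Dia p is false, so not Dia p is true.
      At w0: Dia p requires p at some successor in {w3, w6}.
        At w3: p is false.
        At w6: p is false.
      So Dia p is false at w0.
    At w0: Dia r is true, Box not r is false, so Dia r and Box not r is false.
      At w0: Dia r requires r at some successor in {w3, w6}.
        r holds at w3, so Dia r is true at w0.
      At w0: Box not r requires not r at every successor {w3, w6}.
        not r fails at w3, so Box not r is false at w0.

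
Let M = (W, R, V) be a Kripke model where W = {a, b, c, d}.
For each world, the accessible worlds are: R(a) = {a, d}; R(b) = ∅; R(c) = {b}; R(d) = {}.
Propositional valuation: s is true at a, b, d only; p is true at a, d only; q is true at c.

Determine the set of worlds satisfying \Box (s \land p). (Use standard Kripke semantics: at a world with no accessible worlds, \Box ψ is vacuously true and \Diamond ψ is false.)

Let φ = \Box (s \land p). Evaluate φ at each world:
  a (successors {a, d}): φ is true.
  b (successors ∅): φ is true.
  c (successors {b}): φ is false.
  d (successors ∅): φ is true.
For instance, at c:
  At c: \Box (s \land p) requires s \land p at every successor {b}.
    s \land p fails at b, so \Box (s \land p) is false at c.
Satisfying worlds: {a, b, d}

a, b, d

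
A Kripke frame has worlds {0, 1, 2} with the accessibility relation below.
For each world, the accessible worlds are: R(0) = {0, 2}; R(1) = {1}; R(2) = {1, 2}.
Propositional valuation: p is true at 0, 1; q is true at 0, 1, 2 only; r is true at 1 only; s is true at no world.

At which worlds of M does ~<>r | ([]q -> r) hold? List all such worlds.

0, 1

Let φ = ~<>r | ([]q -> r). Evaluate φ at each world:
  0 (successors {0, 2}): φ is true.
  1 (successors {1}): φ is true.
  2 (successors {1, 2}): φ is false.
For instance, at 2:
  At 2: ~<>r is false, []q -> r is false, so ~<>r | ([]q -> r) is false.
    At 2: <>r is true, so ~<>r is false.
      At 2: <>r requires r at some successor in {1, 2}.
        r holds at 1, so <>r is true at 2.
    At 2: []q is true, r is false, so []q -> r is false.
      At 2: []q requires q at every successor {1, 2}.
        At 1: q is true.
        At 2: q is true.
      So []q is true at 2.
Satisfying worlds: {0, 1}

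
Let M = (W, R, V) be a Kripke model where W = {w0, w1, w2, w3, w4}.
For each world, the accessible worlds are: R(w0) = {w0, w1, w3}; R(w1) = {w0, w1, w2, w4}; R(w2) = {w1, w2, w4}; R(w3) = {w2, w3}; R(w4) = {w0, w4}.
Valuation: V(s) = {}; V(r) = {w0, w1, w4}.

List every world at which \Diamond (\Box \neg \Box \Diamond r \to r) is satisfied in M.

Let φ = \Diamond (\Box \neg \Box \Diamond r \to r). Evaluate φ at each world:
  w0 (successors {w0, w1, w3}): φ is true.
  w1 (successors {w0, w1, w2, w4}): φ is true.
  w2 (successors {w1, w2, w4}): φ is true.
  w3 (successors {w2, w3}): φ is true.
  w4 (successors {w0, w4}): φ is true.
For instance, at w2:
  At w2: \Diamond (\Box \neg \Box \Diamond r \to r) requires \Box \neg \Box \Diamond r \to r at some successor in {w1, w2, w4}.
    \Box \neg \Box \Diamond r \to r holds at w1, so \Diamond (\Box \neg \Box \Diamond r \to r) is true at w2.
      At w1: \Box \neg \Box \Diamond r is false, r is true, so \Box \neg \Box \Diamond r \to r is true.
Satisfying worlds: {w0, w1, w2, w3, w4}

w0, w1, w2, w3, w4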